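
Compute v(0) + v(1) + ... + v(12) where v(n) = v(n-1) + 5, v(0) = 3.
Computing the sequence terms: 3, 8, 13, 18, 23, 28, 33, 38, 43, 48, 53, 58, 63
Adding these values together:

429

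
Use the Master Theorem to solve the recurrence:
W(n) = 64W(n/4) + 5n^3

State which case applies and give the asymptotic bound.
Master Theorem template: W(n) = a·W(n/b) + f(n).
Here: a=64, b=4, f(n)=5n^3
Compute log_b(a) = log_4(64) = 3.
f(n) = 5n^3 = Θ(n^3). Case 2: W(n) = Θ(n^3 log n).

Case 2: W(n) = Θ(n^3 log n)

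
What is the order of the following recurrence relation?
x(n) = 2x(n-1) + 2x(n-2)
The order is the largest lag k for which x(n-k) appears. Here the deepest term is x(n-2), so the order is 2.

Order 2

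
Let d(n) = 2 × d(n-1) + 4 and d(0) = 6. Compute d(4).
Computing step by step:
d(0) = 6
d(1) = 2 × 6 + 4 = 16
d(2) = 2 × 16 + 4 = 36
d(3) = 2 × 36 + 4 = 76
d(4) = 2 × 76 + 4 = 156

156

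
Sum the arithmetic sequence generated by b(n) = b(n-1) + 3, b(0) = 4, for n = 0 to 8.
Computing the sequence terms: 4, 7, 10, 13, 16, 19, 22, 25, 28
Adding these values together:

144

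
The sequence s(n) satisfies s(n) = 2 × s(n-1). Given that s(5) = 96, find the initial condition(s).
In general s(n) = 2ⁿ · s(0). At n = 5: s(0) = s(5) / 2^5 = 96 / 32 = 3.

s(0) = 3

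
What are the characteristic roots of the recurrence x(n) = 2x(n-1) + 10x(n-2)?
Substitute x(n) = rⁿ and divide through by rⁿ⁻²: r² - 2r - 10 = 0
Discriminant: 2² + 4·10 = 44, not a perfect square, so by the quadratic formula r = (2 ± √44)/2.
General solution: x(n) = A·r₁ⁿ + B·r₂ⁿ where r₁,r₂ = (2 ± √44)/2

Characteristic: r² - 2r - 10 = 0, Roots: r = (2 ± √44)/2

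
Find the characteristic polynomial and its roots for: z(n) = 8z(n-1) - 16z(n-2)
Substitute z(n) = rⁿ and divide through by rⁿ⁻²: r² - 8r + 16 = 0
Factor: (r - 4)² = 0, so r = 4 (double root).
General solution: z(n) = (A + Bn)·4ⁿ

Characteristic: r² - 8r + 16 = 0, Roots: r = 4 (double root)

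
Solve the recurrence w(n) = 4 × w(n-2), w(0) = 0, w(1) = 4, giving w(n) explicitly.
Recurrence: w(n) = 4 × w(n-2), initial: w(0) = 0, w(1) = 4.
Characteristic equation: r² - 4 = 0, which factors as (r - 2)(r + 2) = 0, so r = 2, -2. General solution w(n) = A·2ⁿ + B·(-2)ⁿ. From w(0) = 0: A + B = 0. From w(1) = 4: 2A - 2B = 4. Solving gives A = 1, B = -1.

w(n) = 2ⁿ - (-2)ⁿ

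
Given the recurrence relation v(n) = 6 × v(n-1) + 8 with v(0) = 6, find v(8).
Computing step by step:
v(0) = 6
v(1) = 6 × 6 + 8 = 44
v(2) = 6 × 44 + 8 = 272
v(3) = 6 × 272 + 8 = 1640
v(4) = 6 × 1640 + 8 = 9848
v(5) = 6 × 9848 + 8 = 59096
v(6) = 6 × 59096 + 8 = 354584
v(7) = 6 × 354584 + 8 = 2127512
v(8) = 6 × 2127512 + 8 = 12765080

12765080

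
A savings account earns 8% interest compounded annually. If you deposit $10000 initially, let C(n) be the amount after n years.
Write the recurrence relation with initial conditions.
Each year the balance grows by 8%, i.e. is multiplied by 1 + 8/100 = 1.08, so C(n) = 1.08 × C(n-1). The initial deposit gives C(0) = 10000.
Unrolling gives the closed form C(n) = 10000 × (1.08)ⁿ.

C(n) = 1.08 × C(n-1), C(0) = 10000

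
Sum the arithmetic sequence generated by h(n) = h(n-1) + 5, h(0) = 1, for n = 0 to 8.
Computing the sequence terms: 1, 6, 11, 16, 21, 26, 31, 36, 41
Adding these values together:

189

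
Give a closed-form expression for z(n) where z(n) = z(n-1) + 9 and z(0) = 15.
Recurrence: z(n) = z(n-1) + 9, initial: z(0) = 15.
Each step adds 9, so z(n) = z(0) + 9n = 9n + 15.

z(n) = 9n + 15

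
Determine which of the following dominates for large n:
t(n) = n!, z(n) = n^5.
Comparing growth rates:
Growth-rate hierarchy: log n ≺ any polynomial ≺ any exponential cⁿ (c>1) ≺ n! ≺ nⁿ.
factorial dominates polynomial degree 5 asymptotically.

t(n) grows faster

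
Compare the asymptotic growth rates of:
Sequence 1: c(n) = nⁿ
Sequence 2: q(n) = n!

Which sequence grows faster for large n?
Comparing growth rates:
Growth-rate hierarchy: log n ≺ any polynomial ≺ any exponential cⁿ (c>1) ≺ n! ≺ nⁿ.
super-exponential nⁿ dominates factorial asymptotically.

c(n) grows faster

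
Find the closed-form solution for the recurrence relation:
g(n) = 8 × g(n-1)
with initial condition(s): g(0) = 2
Recurrence: g(n) = 8 × g(n-1), initial: g(0) = 2.
Each term is 8 times the previous, so this is geometric with ratio 8. After n steps: g(n) = g(0)·8ⁿ = 2·8ⁿ.

g(n) = 2·8ⁿ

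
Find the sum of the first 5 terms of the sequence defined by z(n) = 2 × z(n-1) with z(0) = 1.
Computing the sequence terms: 1, 2, 4, 8, 16
Adding these values together:

31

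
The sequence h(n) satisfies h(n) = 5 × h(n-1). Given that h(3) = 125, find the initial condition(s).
In general h(n) = 5ⁿ · h(0). At n = 3: h(0) = h(3) / 5^3 = 125 / 125 = 1.

h(0) = 1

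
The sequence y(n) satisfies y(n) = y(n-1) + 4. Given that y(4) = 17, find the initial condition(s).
y(4) = y(0) + 4·4, so y(0) = 17 - 16 = 1.

y(0) = 1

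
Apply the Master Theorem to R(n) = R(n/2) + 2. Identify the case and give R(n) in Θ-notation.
Master Theorem template: R(n) = a·R(n/b) + f(n).
Here: a=1, b=2, f(n)=2
Compute log_b(a) = log_2(1) = 0.
f(n) = 2 = Θ(1). Case 2: R(n) = Θ(log n).

Case 2: R(n) = Θ(log n)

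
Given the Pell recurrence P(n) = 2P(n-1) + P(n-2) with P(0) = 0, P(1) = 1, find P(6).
Computing the sequence terms:
0, 1, 2, 5, 12, 29, 70

70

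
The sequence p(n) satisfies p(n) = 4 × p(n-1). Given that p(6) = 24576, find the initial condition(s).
In general p(n) = 4ⁿ · p(0). At n = 6: p(0) = p(6) / 4^6 = 24576 / 4096 = 6.

p(0) = 6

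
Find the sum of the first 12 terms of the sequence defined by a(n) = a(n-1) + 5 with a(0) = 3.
Computing the sequence terms: 3, 8, 13, 18, 23, 28, 33, 38, 43, 48, 53, 58
Adding these values together:

366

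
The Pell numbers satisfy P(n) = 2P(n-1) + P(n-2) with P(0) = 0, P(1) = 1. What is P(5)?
Computing the sequence terms:
0, 1, 2, 5, 12, 29

29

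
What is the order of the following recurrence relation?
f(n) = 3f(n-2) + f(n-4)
The order is the largest lag k for which f(n-k) appears. Here the deepest term is f(n-4), so the order is 4.

Order 4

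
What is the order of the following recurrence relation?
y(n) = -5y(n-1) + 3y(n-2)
The order is the largest lag k for which y(n-k) appears. Here the deepest term is y(n-2), so the order is 2.

Order 2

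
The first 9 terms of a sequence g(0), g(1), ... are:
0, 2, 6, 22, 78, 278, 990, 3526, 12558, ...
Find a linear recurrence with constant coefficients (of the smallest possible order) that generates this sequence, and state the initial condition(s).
Look for the lowest-order linear relation among consecutive terms.
Observation: g(n) - 3·g(n-1) - (2)·g(n-2) = 0 holds for the shown terms, and no order-1 relation g(n) = α·g(n-1) + β fits.
Check at n=3: 3·6 + (2)·2 = 22. ✓

g(n) = 3g(n-1) + 2g(n-2), g(0) = 0, g(1) = 2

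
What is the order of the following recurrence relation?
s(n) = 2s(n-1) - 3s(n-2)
The order is the largest lag k for which s(n-k) appears. Here the deepest term is s(n-2), so the order is 2.

Order 2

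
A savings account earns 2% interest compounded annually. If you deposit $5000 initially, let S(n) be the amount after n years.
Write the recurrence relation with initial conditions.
Each year the balance grows by 2%, i.e. is multiplied by 1 + 2/100 = 1.02, so S(n) = 1.02 × S(n-1). The initial deposit gives S(0) = 5000.
Unrolling gives the closed form S(n) = 5000 × (1.02)ⁿ.

S(n) = 1.02 × S(n-1), S(0) = 5000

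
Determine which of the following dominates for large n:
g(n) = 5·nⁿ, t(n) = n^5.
Comparing growth rates:
Growth-rate hierarchy: log n ≺ any polynomial ≺ any exponential cⁿ (c>1) ≺ n! ≺ nⁿ.
super-exponential nⁿ dominates polynomial degree 5 asymptotically.

g(n) grows faster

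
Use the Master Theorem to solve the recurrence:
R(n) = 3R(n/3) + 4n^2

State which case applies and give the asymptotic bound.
Master Theorem template: R(n) = a·R(n/b) + f(n).
Here: a=3, b=3, f(n)=4n^2
Compute log_b(a) = log_3(3) = 1.
f(n) = 4n^2 = Ω(n^(1+ε)) with ε = 1, and the regularity condition holds (a·f(n/b) = (a/b^2)·f(n) with a/b^2 = 3^-1 < 1). Case 3: R(n) = Θ(f(n)) = Θ(n^2).

Case 3: R(n) = Θ(n^2)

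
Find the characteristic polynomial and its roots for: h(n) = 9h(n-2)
Substitute h(n) = rⁿ and divide through by rⁿ⁻²: r² - 9 = 0
Factor: (r - 3)(r + 3) = 0, so r = 3, -3.
General solution: h(n) = A·3ⁿ + B·(-3)ⁿ

Characteristic: r² - 9 = 0, Roots: r = 3, -3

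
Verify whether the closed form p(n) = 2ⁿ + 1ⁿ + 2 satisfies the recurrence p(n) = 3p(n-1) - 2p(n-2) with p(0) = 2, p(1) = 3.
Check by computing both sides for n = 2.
From the recurrence with p(0) = 2, p(1) = 3:
  p(0) = 2, p(1) = 3, p(2) = 5
  so the recurrence gives p(2) = 5.
From the proposed closed form p(n) = 2ⁿ + 1ⁿ + 2:
  p(2) = 7.
The recurrence gives 5 but the closed form gives 7, so the closed form does not satisfy the recurrence.

No, the closed form is incorrect.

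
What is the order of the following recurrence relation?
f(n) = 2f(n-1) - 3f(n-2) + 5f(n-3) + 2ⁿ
The order is the largest lag k for which f(n-k) appears. Here the deepest term is f(n-3) (the 2ⁿ term is non-homogeneous and does not affect the order), so the order is 3.

Order 3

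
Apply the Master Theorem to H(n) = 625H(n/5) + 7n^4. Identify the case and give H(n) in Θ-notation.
Master Theorem template: H(n) = a·H(n/b) + f(n).
Here: a=625, b=5, f(n)=7n^4
Compute log_b(a) = log_5(625) = 4.
f(n) = 7n^4 = Θ(n^4). Case 2: H(n) = Θ(n^4 log n).

Case 2: H(n) = Θ(n^4 log n)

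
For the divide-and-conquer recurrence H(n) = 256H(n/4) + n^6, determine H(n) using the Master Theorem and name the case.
Master Theorem template: H(n) = a·H(n/b) + f(n).
Here: a=256, b=4, f(n)=n^6
Compute log_b(a) = log_4(256) = 4.
f(n) = n^6 = Ω(n^(4+ε)) with ε = 2, and the regularity condition holds (a·f(n/b) = (a/b^6)·f(n) with a/b^6 = 4^-2 < 1). Case 3: H(n) = Θ(f(n)) = Θ(n^6).

Case 3: H(n) = Θ(n^6)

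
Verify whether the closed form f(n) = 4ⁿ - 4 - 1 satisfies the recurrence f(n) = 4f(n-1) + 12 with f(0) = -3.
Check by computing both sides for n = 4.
From the recurrence with f(0) = -3:
  f(0) = -3, f(1) = 0, f(2) = 12, f(3) = 60, f(4) = 252
  so the recurrence gives f(4) = 252.
From the proposed closed form f(n) = 4ⁿ - 4 - 1:
  f(4) = 251.
The recurrence gives 252 but the closed form gives 251, so the closed form does not satisfy the recurrence.

No, the closed form is incorrect.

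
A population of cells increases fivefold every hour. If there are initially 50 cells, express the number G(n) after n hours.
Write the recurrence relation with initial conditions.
Each hour multiplies the count by 5, so the count after n hours depends only on the count after n-1 hours: G(n) = 5 × G(n-1). The starting count gives G(0) = 50.
Unrolling n times gives the closed form G(n) = 50 × 5ⁿ.

G(n) = 5 × G(n-1), G(0) = 50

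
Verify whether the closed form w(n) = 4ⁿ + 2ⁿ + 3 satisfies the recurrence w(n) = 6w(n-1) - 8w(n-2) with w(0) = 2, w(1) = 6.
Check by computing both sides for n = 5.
From the recurrence with w(0) = 2, w(1) = 6:
  w(0) = 2, w(1) = 6, w(2) = 20, w(3) = 72, w(4) = 272, w(5) = 1056
  so the recurrence gives w(5) = 1056.
From the proposed closed form w(n) = 4ⁿ + 2ⁿ + 3:
  w(5) = 1059.
The recurrence gives 1056 but the closed form gives 1059, so the closed form does not satisfy the recurrence.

No, the closed form is incorrect.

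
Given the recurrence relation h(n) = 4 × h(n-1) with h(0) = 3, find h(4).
Computing step by step:
h(0) = 3
h(1) = 4 × 3 = 12
h(2) = 4 × 12 = 48
h(3) = 4 × 48 = 192
h(4) = 4 × 192 = 768

768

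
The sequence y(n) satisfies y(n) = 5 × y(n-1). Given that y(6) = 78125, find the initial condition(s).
In general y(n) = 5ⁿ · y(0). At n = 6: y(0) = y(6) / 5^6 = 78125 / 15625 = 5.

y(0) = 5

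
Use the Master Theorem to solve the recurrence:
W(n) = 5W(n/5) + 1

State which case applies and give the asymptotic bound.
Master Theorem template: W(n) = a·W(n/b) + f(n).
Here: a=5, b=5, f(n)=1
Compute log_b(a) = log_5(5) = 1.
f(n) = 1 = O(n^(1-ε)) with ε = 1. Case 1: W(n) = Θ(n^log_b(a)) = Θ(n).

Case 1: W(n) = Θ(n)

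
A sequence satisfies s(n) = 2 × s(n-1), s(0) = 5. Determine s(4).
Computing step by step:
s(0) = 5
s(1) = 2 × 5 = 10
s(2) = 2 × 10 = 20
s(3) = 2 × 20 = 40
s(4) = 2 × 40 = 80

80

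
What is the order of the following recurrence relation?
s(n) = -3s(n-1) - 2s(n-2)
The order is the largest lag k for which s(n-k) appears. Here the deepest term is s(n-2), so the order is 2.

Order 2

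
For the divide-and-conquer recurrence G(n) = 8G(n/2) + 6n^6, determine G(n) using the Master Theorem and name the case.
Master Theorem template: G(n) = a·G(n/b) + f(n).
Here: a=8, b=2, f(n)=6n^6
Compute log_b(a) = log_2(8) = 3.
f(n) = 6n^6 = Ω(n^(3+ε)) with ε = 3, and the regularity condition holds (a·f(n/b) = (a/b^6)·f(n) with a/b^6 = 2^-3 < 1). Case 3: G(n) = Θ(f(n)) = Θ(n^6).

Case 3: G(n) = Θ(n^6)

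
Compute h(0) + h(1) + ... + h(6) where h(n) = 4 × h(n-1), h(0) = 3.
Computing the sequence terms: 3, 12, 48, 192, 768, 3072, 12288
Adding these values together:

16383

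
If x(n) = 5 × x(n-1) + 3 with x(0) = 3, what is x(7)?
Computing step by step:
x(0) = 3
x(1) = 5 × 3 + 3 = 18
x(2) = 5 × 18 + 3 = 93
x(3) = 5 × 93 + 3 = 468
x(4) = 5 × 468 + 3 = 2343
x(5) = 5 × 2343 + 3 = 11718
x(6) = 5 × 11718 + 3 = 58593
x(7) = 5 × 58593 + 3 = 292968

292968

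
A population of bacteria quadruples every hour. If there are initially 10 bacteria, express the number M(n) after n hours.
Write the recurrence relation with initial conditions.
Each hour multiplies the count by 4, so the count after n hours depends only on the count after n-1 hours: M(n) = 4 × M(n-1). The starting count gives M(0) = 10.
Unrolling n times gives the closed form M(n) = 10 × 4ⁿ.

M(n) = 4 × M(n-1), M(0) = 10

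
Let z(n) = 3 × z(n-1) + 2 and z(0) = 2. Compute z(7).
Computing step by step:
z(0) = 2
z(1) = 3 × 2 + 2 = 8
z(2) = 3 × 8 + 2 = 26
z(3) = 3 × 26 + 2 = 80
z(4) = 3 × 80 + 2 = 242
z(5) = 3 × 242 + 2 = 728
z(6) = 3 × 728 + 2 = 2186
z(7) = 3 × 2186 + 2 = 6560

6560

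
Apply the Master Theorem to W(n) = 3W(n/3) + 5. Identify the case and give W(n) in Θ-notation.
Master Theorem template: W(n) = a·W(n/b) + f(n).
Here: a=3, b=3, f(n)=5
Compute log_b(a) = log_3(3) = 1.
f(n) = 5 = O(n^(1-ε)) with ε = 1. Case 1: W(n) = Θ(n^log_b(a)) = Θ(n).

Case 1: W(n) = Θ(n)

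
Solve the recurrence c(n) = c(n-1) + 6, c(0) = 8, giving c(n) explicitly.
Recurrence: c(n) = c(n-1) + 6, initial: c(0) = 8.
Each step adds 6, so c(n) = c(0) + 6n = 6n + 8.

c(n) = 6n + 8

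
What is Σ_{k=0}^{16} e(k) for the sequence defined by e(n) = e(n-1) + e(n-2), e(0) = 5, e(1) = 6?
Computing the sequence terms: 5, 6, 11, 17, 28, 45, 73, 118, 191, 309, 500, 809, 1309, 2118, 3427, 5545, 8972
Adding these values together:

23483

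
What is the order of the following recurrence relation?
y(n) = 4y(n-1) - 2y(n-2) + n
The order is the largest lag k for which y(n-k) appears. Here the deepest term is y(n-2) (the n term is non-homogeneous and does not affect the order), so the order is 2.

Order 2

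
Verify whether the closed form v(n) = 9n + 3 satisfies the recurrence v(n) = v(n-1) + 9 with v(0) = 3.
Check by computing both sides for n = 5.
From the recurrence with v(0) = 3:
  v(0) = 3, v(1) = 12, v(2) = 21, v(3) = 30, v(4) = 39, v(5) = 48
  so the recurrence gives v(5) = 48.
From the proposed closed form v(n) = 9n + 3:
  v(5) = 48.
Both sides give 48 at n = 5, and the initial condition(s) match, so the closed form is consistent.

Yes, the closed form is correct.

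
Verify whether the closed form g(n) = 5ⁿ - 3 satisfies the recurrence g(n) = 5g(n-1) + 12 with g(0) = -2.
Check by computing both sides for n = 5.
From the recurrence with g(0) = -2:
  g(0) = -2, g(1) = 2, g(2) = 22, g(3) = 122, g(4) = 622, g(5) = 3122
  so the recurrence gives g(5) = 3122.
From the proposed closed form g(n) = 5ⁿ - 3:
  g(5) = 3122.
Both sides give 3122 at n = 5, and the initial condition(s) match, so the closed form is consistent.

Yes, the closed form is correct.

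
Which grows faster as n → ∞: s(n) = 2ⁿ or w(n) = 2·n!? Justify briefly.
Comparing growth rates:
Growth-rate hierarchy: log n ≺ any polynomial ≺ any exponential cⁿ (c>1) ≺ n! ≺ nⁿ.
factorial dominates exponential base 2 asymptotically.

w(n) grows faster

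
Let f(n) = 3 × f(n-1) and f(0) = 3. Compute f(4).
Computing step by step:
f(0) = 3
f(1) = 3 × 3 = 9
f(2) = 3 × 9 = 27
f(3) = 3 × 27 = 81
f(4) = 3 × 81 = 243

243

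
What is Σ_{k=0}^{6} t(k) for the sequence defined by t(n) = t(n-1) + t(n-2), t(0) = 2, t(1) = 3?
Computing the sequence terms: 2, 3, 5, 8, 13, 21, 34
Adding these values together:

86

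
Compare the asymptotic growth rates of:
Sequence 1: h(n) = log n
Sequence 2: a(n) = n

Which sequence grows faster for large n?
Comparing growth rates:
Growth-rate hierarchy: log n ≺ any polynomial ≺ any exponential cⁿ (c>1) ≺ n! ≺ nⁿ.
polynomial degree 1 dominates logarithmic asymptotically.

a(n) grows faster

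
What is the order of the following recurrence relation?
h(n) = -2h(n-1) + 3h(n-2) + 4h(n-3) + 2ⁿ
The order is the largest lag k for which h(n-k) appears. Here the deepest term is h(n-3) (the 2ⁿ term is non-homogeneous and does not affect the order), so the order is 3.

Order 3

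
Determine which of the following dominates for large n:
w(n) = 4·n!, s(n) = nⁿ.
Comparing growth rates:
Growth-rate hierarchy: log n ≺ any polynomial ≺ any exponential cⁿ (c>1) ≺ n! ≺ nⁿ.
super-exponential nⁿ dominates factorial asymptotically.

s(n) grows faster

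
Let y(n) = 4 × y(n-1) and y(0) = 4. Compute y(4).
Computing step by step:
y(0) = 4
y(1) = 4 × 4 = 16
y(2) = 4 × 16 = 64
y(3) = 4 × 64 = 256
y(4) = 4 × 256 = 1024

1024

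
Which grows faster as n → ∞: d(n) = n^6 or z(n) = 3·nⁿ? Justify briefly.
Comparing growth rates:
Growth-rate hierarchy: log n ≺ any polynomial ≺ any exponential cⁿ (c>1) ≺ n! ≺ nⁿ.
super-exponential nⁿ dominates polynomial degree 6 asymptotically.

z(n) grows faster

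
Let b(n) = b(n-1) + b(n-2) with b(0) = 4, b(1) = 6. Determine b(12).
Computing the sequence terms:
4, 6, 10, 16, 26, 42, 68, 110, 178, 288, 466, 754, 1220

1220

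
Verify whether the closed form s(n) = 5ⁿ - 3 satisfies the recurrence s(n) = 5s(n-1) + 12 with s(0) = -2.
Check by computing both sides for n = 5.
From the recurrence with s(0) = -2:
  s(0) = -2, s(1) = 2, s(2) = 22, s(3) = 122, s(4) = 622, s(5) = 3122
  so the recurrence gives s(5) = 3122.
From the proposed closed form s(n) = 5ⁿ - 3:
  s(5) = 3122.
Both sides give 3122 at n = 5, and the initial condition(s) match, so the closed form is consistent.

Yes, the closed form is correct.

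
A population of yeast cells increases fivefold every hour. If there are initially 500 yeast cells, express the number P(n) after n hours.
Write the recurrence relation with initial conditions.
Each hour multiplies the count by 5, so the count after n hours depends only on the count after n-1 hours: P(n) = 5 × P(n-1). The starting count gives P(0) = 500.
Unrolling n times gives the closed form P(n) = 500 × 5ⁿ.

P(n) = 5 × P(n-1), P(0) = 500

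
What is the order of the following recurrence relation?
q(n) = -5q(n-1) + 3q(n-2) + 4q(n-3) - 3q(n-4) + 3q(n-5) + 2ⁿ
The order is the largest lag k for which q(n-k) appears. Here the deepest term is q(n-5) (the 2ⁿ term is non-homogeneous and does not affect the order), so the order is 5.

Order 5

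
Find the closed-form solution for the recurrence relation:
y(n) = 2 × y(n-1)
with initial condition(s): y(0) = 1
Recurrence: y(n) = 2 × y(n-1), initial: y(0) = 1.
Each term is 2 times the previous, so this is geometric with ratio 2. After n steps: y(n) = y(0)·2ⁿ = 2ⁿ.

y(n) = 2ⁿ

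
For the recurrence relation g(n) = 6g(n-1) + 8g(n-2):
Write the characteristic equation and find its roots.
Substitute g(n) = rⁿ and divide through by rⁿ⁻²: r² - 6r - 8 = 0
Discriminant: 6² + 4·8 = 68, not a perfect square, so by the quadratic formula r = (6 ± √68)/2.
General solution: g(n) = A·r₁ⁿ + B·r₂ⁿ where r₁,r₂ = (6 ± √68)/2

Characteristic: r² - 6r - 8 = 0, Roots: r = (6 ± √68)/2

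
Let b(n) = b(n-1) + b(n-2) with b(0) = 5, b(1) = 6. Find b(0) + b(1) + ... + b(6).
Computing the sequence terms: 5, 6, 11, 17, 28, 45, 73
Adding these values together:

185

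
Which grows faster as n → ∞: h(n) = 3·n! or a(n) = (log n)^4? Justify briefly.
Comparing growth rates:
Growth-rate hierarchy: log n ≺ any polynomial ≺ any exponential cⁿ (c>1) ≺ n! ≺ nⁿ.
factorial dominates polylogarithmic (log n)^4 asymptotically.

h(n) grows faster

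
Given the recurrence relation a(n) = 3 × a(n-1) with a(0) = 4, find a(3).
Computing step by step:
a(0) = 4
a(1) = 3 × 4 = 12
a(2) = 3 × 12 = 36
a(3) = 3 × 36 = 108

108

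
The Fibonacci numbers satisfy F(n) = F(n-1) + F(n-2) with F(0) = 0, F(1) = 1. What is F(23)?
Computing the sequence terms:
0, 1, 1, 2, 3, 5, 8, 13, 21, 34, 55, 89, 144, 233, 377, 610, 987, 1597, 2584, 4181, 6765, 10946, 17711, 28657

28657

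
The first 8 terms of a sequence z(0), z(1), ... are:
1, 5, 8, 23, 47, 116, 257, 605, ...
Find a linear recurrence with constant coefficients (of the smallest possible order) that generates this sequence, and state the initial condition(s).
Look for the lowest-order linear relation among consecutive terms.
Observation: z(n) - 1·z(n-1) - (3)·z(n-2) = 0 holds for the shown terms, and no order-1 relation z(n) = α·z(n-1) + β fits.
Check at n=3: 1·8 + (3)·5 = 23. ✓

z(n) = z(n-1) + 3z(n-2), z(0) = 1, z(1) = 5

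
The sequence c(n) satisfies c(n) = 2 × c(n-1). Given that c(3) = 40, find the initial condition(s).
In general c(n) = 2ⁿ · c(0). At n = 3: c(0) = c(3) / 2^3 = 40 / 8 = 5.

c(0) = 5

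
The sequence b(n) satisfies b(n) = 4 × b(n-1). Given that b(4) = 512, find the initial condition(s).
In general b(n) = 4ⁿ · b(0). At n = 4: b(0) = b(4) / 4^4 = 512 / 256 = 2.

b(0) = 2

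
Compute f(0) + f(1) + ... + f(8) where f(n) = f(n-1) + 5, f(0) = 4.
Computing the sequence terms: 4, 9, 14, 19, 24, 29, 34, 39, 44
Adding these values together:

216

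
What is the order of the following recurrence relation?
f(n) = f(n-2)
The order is the largest lag k for which f(n-k) appears. Here the deepest term is f(n-2), so the order is 2.

Order 2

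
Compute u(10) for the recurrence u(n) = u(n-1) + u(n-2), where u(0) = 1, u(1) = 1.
Computing the sequence terms:
1, 1, 2, 3, 5, 8, 13, 21, 34, 55, 89

89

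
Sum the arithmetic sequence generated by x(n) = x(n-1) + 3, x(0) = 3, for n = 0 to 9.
Computing the sequence terms: 3, 6, 9, 12, 15, 18, 21, 24, 27, 30
Adding these values together:

165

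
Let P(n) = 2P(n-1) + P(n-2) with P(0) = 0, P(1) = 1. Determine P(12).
Computing the sequence terms:
0, 1, 2, 5, 12, 29, 70, 169, 408, 985, 2378, 5741, 13860

13860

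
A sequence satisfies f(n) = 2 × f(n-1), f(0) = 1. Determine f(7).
Computing step by step:
f(0) = 1
f(1) = 2 × 1 = 2
f(2) = 2 × 2 = 4
f(3) = 2 × 4 = 8
f(4) = 2 × 8 = 16
f(5) = 2 × 16 = 32
f(6) = 2 × 32 = 64
f(7) = 2 × 64 = 128

128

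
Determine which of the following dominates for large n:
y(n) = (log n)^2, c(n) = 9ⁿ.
Comparing growth rates:
Growth-rate hierarchy: log n ≺ any polynomial ≺ any exponential cⁿ (c>1) ≺ n! ≺ nⁿ.
exponential base 9 dominates polylogarithmic (log n)^2 asymptotically.

c(n) grows faster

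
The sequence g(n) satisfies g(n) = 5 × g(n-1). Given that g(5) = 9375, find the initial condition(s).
In general g(n) = 5ⁿ · g(0). At n = 5: g(0) = g(5) / 5^5 = 9375 / 3125 = 3.

g(0) = 3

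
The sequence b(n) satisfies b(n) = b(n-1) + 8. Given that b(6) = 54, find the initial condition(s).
b(6) = b(0) + 6·8, so b(0) = 54 - 48 = 6.

b(0) = 6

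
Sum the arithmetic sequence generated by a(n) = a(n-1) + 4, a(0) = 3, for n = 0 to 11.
Computing the sequence terms: 3, 7, 11, 15, 19, 23, 27, 31, 35, 39, 43, 47
Adding these values together:

300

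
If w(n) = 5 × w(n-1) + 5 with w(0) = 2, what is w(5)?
Computing step by step:
w(0) = 2
w(1) = 5 × 2 + 5 = 15
w(2) = 5 × 15 + 5 = 80
w(3) = 5 × 80 + 5 = 405
w(4) = 5 × 405 + 5 = 2030
w(5) = 5 × 2030 + 5 = 10155

10155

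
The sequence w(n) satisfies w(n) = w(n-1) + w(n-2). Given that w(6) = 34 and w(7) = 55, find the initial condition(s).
Work backwards using w(k) = w(k+2) - w(k+1):
w(5) = w(7) - w(6) = 55 - 34 = 21
w(4) = w(6) - w(5) = 34 - 21 = 13
w(3) = w(5) - w(4) = 21 - 13 = 8
w(2) = w(4) - w(3) = 13 - 8 = 5
w(1) = w(3) - w(2) = 8 - 5 = 3
w(0) = w(2) - w(1) = 5 - 3 = 2

w(0) = 2, w(1) = 3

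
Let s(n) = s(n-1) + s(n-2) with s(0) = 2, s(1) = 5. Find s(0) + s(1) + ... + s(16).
Computing the sequence terms: 2, 5, 7, 12, 19, 31, 50, 81, 131, 212, 343, 555, 898, 1453, 2351, 3804, 6155
Adding these values together:

16109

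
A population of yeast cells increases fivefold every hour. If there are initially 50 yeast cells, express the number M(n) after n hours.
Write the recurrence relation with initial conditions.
Each hour multiplies the count by 5, so the count after n hours depends only on the count after n-1 hours: M(n) = 5 × M(n-1). The starting count gives M(0) = 50.
Unrolling n times gives the closed form M(n) = 50 × 5ⁿ.

M(n) = 5 × M(n-1), M(0) = 50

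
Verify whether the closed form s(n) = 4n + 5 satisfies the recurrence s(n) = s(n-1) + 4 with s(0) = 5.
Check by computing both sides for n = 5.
From the recurrence with s(0) = 5:
  s(0) = 5, s(1) = 9, s(2) = 13, s(3) = 17, s(4) = 21, s(5) = 25
  so the recurrence gives s(5) = 25.
From the proposed closed form s(n) = 4n + 5:
  s(5) = 25.
Both sides give 25 at n = 5, and the initial condition(s) match, so the closed form is consistent.

Yes, the closed form is correct.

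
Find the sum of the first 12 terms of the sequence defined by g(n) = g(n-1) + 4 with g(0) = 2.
Computing the sequence terms: 2, 6, 10, 14, 18, 22, 26, 30, 34, 38, 42, 46
Adding these values together:

288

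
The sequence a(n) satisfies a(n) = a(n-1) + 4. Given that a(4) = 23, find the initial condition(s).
a(4) = a(0) + 4·4, so a(0) = 23 - 16 = 7.

a(0) = 7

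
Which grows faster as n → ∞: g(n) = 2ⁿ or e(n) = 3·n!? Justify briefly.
Comparing growth rates:
Growth-rate hierarchy: log n ≺ any polynomial ≺ any exponential cⁿ (c>1) ≺ n! ≺ nⁿ.
factorial dominates exponential base 2 asymptotically.

e(n) grows faster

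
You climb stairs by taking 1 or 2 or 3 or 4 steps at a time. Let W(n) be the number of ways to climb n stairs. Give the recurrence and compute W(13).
Condition on the size of the last step (1 to 4): before it there were n-1, …, n-4 stairs climbed, and these cases are disjoint, so W(n) = W(n-1) + W(n-2) + W(n-3) + W(n-4) (order-4 linear recurrence).
Initial conditions by direct count (compositions of i into parts ≤ 4): W(1) = 1; W(2) = 2; W(3) = 4; W(4) = 8.
Iterating the recurrence: W(5) = 15, W(6) = 29, W(7) = 56, W(8) = 108, W(9) = 208, W(10) = 401, W(11) = 773, W(12) = 1490, W(13) = 2872.

W(n) = W(n-1) + W(n-2) + W(n-3) + W(n-4), W(1) = 1, W(2) = 2, W(3) = 4, W(4) = 8; W(13) = 2872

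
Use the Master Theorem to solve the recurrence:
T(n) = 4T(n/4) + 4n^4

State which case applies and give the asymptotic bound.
Master Theorem template: T(n) = a·T(n/b) + f(n).
Here: a=4, b=4, f(n)=4n^4
Compute log_b(a) = log_4(4) = 1.
f(n) = 4n^4 = Ω(n^(1+ε)) with ε = 3, and the regularity condition holds (a·f(n/b) = (a/b^4)·f(n) with a/b^4 = 4^-3 < 1). Case 3: T(n) = Θ(f(n)) = Θ(n^4).

Case 3: T(n) = Θ(n^4)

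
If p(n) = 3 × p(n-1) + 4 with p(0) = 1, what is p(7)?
Computing step by step:
p(0) = 1
p(1) = 3 × 1 + 4 = 7
p(2) = 3 × 7 + 4 = 25
p(3) = 3 × 25 + 4 = 79
p(4) = 3 × 79 + 4 = 241
p(5) = 3 × 241 + 4 = 727
p(6) = 3 × 727 + 4 = 2185
p(7) = 3 × 2185 + 4 = 6559

6559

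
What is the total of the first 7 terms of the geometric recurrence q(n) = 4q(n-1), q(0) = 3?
Computing the sequence terms: 3, 12, 48, 192, 768, 3072, 12288
Adding these values together:

16383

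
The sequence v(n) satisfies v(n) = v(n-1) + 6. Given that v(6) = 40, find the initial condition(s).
v(6) = v(0) + 6·6, so v(0) = 40 - 36 = 4.

v(0) = 4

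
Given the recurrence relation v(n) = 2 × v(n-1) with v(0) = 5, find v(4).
Computing step by step:
v(0) = 5
v(1) = 2 × 5 = 10
v(2) = 2 × 10 = 20
v(3) = 2 × 20 = 40
v(4) = 2 × 40 = 80

80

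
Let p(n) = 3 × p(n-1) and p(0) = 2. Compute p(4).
Computing step by step:
p(0) = 2
p(1) = 3 × 2 = 6
p(2) = 3 × 6 = 18
p(3) = 3 × 18 = 54
p(4) = 3 × 54 = 162

162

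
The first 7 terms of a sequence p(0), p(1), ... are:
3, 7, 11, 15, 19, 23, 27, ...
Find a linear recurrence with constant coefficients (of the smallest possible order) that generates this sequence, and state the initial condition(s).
Look for the lowest-order linear relation among consecutive terms.
Observation: consecutive differences are constant (= 4).
Check at n=2: 1·7 + 4 = 11. ✓

p(n) = p(n-1) + 4, p(0) = 3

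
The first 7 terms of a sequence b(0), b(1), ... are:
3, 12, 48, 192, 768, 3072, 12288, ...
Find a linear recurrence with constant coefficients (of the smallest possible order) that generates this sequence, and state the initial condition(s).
Look for the lowest-order linear relation among consecutive terms.
Observation: each term is 4× the previous.
Check at n=2: 4·12 = 48. ✓

b(n) = 4 × b(n-1), b(0) = 3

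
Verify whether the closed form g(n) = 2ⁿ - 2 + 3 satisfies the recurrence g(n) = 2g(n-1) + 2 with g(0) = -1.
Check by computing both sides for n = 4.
From the recurrence with g(0) = -1:
  g(0) = -1, g(1) = 0, g(2) = 2, g(3) = 6, g(4) = 14
  so the recurrence gives g(4) = 14.
From the proposed closed form g(n) = 2ⁿ - 2 + 3:
  g(4) = 17.
The recurrence gives 14 but the closed form gives 17, so the closed form does not satisfy the recurrence.

No, the closed form is incorrect.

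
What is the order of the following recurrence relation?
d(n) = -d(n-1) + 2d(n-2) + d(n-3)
The order is the largest lag k for which d(n-k) appears. Here the deepest term is d(n-3), so the order is 3.

Order 3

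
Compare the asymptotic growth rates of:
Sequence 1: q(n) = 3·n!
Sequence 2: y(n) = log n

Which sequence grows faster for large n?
Comparing growth rates:
Growth-rate hierarchy: log n ≺ any polynomial ≺ any exponential cⁿ (c>1) ≺ n! ≺ nⁿ.
factorial dominates logarithmic asymptotically.

q(n) grows faster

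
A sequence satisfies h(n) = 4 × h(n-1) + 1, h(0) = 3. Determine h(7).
Computing step by step:
h(0) = 3
h(1) = 4 × 3 + 1 = 13
h(2) = 4 × 13 + 1 = 53
h(3) = 4 × 53 + 1 = 213
h(4) = 4 × 213 + 1 = 853
h(5) = 4 × 853 + 1 = 3413
h(6) = 4 × 3413 + 1 = 13653
h(7) = 4 × 13653 + 1 = 54613

54613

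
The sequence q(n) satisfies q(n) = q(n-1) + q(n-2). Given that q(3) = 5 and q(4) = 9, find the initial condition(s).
Work backwards using q(k) = q(k+2) - q(k+1):
q(2) = q(4) - q(3) = 9 - 5 = 4
q(1) = q(3) - q(2) = 5 - 4 = 1
q(0) = q(2) - q(1) = 4 - 1 = 3

q(0) = 3, q(1) = 1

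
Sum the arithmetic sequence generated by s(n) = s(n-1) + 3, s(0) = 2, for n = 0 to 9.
Computing the sequence terms: 2, 5, 8, 11, 14, 17, 20, 23, 26, 29
Adding these values together:

155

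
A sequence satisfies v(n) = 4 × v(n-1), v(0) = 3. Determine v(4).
Computing step by step:
v(0) = 3
v(1) = 4 × 3 = 12
v(2) = 4 × 12 = 48
v(3) = 4 × 48 = 192
v(4) = 4 × 192 = 768

768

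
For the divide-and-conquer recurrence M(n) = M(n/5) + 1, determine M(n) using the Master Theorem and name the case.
Master Theorem template: M(n) = a·M(n/b) + f(n).
Here: a=1, b=5, f(n)=1
Compute log_b(a) = log_5(1) = 0.
f(n) = 1 = Θ(1). Case 2: M(n) = Θ(log n).

Case 2: M(n) = Θ(log n)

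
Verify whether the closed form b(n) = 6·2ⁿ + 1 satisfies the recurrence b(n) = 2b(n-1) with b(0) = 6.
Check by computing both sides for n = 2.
From the recurrence with b(0) = 6:
  b(0) = 6, b(1) = 12, b(2) = 24
  so the recurrence gives b(2) = 24.
From the proposed closed form b(n) = 6·2ⁿ + 1:
  b(2) = 25.
The recurrence gives 24 but the closed form gives 25, so the closed form does not satisfy the recurrence.

No, the closed form is incorrect.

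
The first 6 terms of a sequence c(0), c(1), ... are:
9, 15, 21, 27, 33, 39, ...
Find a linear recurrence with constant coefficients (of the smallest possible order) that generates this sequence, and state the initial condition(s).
Look for the lowest-order linear relation among consecutive terms.
Observation: consecutive differences are constant (= 6).
Check at n=2: 1·15 + 6 = 21. ✓

c(n) = c(n-1) + 6, c(0) = 9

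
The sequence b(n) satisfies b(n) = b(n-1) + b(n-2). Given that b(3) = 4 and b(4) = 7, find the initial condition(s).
Work backwards using b(k) = b(k+2) - b(k+1):
b(2) = b(4) - b(3) = 7 - 4 = 3
b(1) = b(3) - b(2) = 4 - 3 = 1
b(0) = b(2) - b(1) = 3 - 1 = 2

b(0) = 2, b(1) = 1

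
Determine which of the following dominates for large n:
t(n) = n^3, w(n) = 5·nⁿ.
Comparing growth rates:
Growth-rate hierarchy: log n ≺ any polynomial ≺ any exponential cⁿ (c>1) ≺ n! ≺ nⁿ.
super-exponential nⁿ dominates polynomial degree 3 asymptotically.

w(n) grows faster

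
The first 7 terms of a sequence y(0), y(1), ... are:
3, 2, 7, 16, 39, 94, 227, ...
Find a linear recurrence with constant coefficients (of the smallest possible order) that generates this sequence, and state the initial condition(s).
Look for the lowest-order linear relation among consecutive terms.
Observation: y(n) - 2·y(n-1) - (1)·y(n-2) = 0 holds for the shown terms, and no order-1 relation y(n) = α·y(n-1) + β fits.
Check at n=3: 2·7 + (1)·2 = 16. ✓

y(n) = 2y(n-1) + y(n-2), y(0) = 3, y(1) = 2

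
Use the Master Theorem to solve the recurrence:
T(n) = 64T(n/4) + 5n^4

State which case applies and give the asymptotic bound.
Master Theorem template: T(n) = a·T(n/b) + f(n).
Here: a=64, b=4, f(n)=5n^4
Compute log_b(a) = log_4(64) = 3.
f(n) = 5n^4 = Ω(n^(3+ε)) with ε = 1, and the regularity condition holds (a·f(n/b) = (a/b^4)·f(n) with a/b^4 = 4^-1 < 1). Case 3: T(n) = Θ(f(n)) = Θ(n^4).

Case 3: T(n) = Θ(n^4)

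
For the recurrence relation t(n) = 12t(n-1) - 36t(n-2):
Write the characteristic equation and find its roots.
Substitute t(n) = rⁿ and divide through by rⁿ⁻²: r² - 12r + 36 = 0
Factor: (r - 6)² = 0, so r = 6 (double root).
General solution: t(n) = (A + Bn)·6ⁿ

Characteristic: r² - 12r + 36 = 0, Roots: r = 6 (double root)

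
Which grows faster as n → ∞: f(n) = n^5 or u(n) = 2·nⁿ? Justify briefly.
Comparing growth rates:
Growth-rate hierarchy: log n ≺ any polynomial ≺ any exponential cⁿ (c>1) ≺ n! ≺ nⁿ.
super-exponential nⁿ dominates polynomial degree 5 asymptotically.

u(n) grows faster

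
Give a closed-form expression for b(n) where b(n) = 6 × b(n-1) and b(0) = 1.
Recurrence: b(n) = 6 × b(n-1), initial: b(0) = 1.
Each term is 6 times the previous, so this is geometric with ratio 6. After n steps: b(n) = b(0)·6ⁿ = 6ⁿ.

b(n) = 6ⁿ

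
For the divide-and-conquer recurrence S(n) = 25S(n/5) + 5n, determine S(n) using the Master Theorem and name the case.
Master Theorem template: S(n) = a·S(n/b) + f(n).
Here: a=25, b=5, f(n)=5n
Compute log_b(a) = log_5(25) = 2.
f(n) = 5n = O(n^(2-ε)) with ε = 1. Case 1: S(n) = Θ(n^log_b(a)) = Θ(n^2).

Case 1: S(n) = Θ(n^2)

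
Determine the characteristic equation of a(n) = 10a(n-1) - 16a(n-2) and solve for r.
Substitute a(n) = rⁿ and divide through by rⁿ⁻²: r² - 10r + 16 = 0
Factor: (r - 8)(r - 2) = 0, so r = 8, 2.
General solution: a(n) = A·8ⁿ + B·2ⁿ

Characteristic: r² - 10r + 16 = 0, Roots: r = 8, 2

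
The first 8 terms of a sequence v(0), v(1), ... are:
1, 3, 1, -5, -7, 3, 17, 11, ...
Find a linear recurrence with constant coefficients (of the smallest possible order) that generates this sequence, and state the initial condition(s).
Look for the lowest-order linear relation among consecutive terms.
Observation: v(n) - 1·v(n-1) - (-2)·v(n-2) = 0 holds for the shown terms, and no order-1 relation v(n) = α·v(n-1) + β fits.
Check at n=3: 1·1 + (-2)·3 = -5. ✓

v(n) = v(n-1) - 2v(n-2), v(0) = 1, v(1) = 3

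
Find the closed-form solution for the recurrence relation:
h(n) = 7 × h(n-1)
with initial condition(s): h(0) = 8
Recurrence: h(n) = 7 × h(n-1), initial: h(0) = 8.
Each term is 7 times the previous, so this is geometric with ratio 7. After n steps: h(n) = h(0)·7ⁿ = 8·7ⁿ.

h(n) = 8·7ⁿ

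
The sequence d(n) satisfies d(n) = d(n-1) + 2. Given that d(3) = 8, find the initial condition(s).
d(3) = d(0) + 3·2, so d(0) = 8 - 6 = 2.

d(0) = 2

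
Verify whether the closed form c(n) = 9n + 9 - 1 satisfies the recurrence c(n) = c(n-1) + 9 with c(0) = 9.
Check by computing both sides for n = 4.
From the recurrence with c(0) = 9:
  c(0) = 9, c(1) = 18, c(2) = 27, c(3) = 36, c(4) = 45
  so the recurrence gives c(4) = 45.
From the proposed closed form c(n) = 9n + 9 - 1:
  c(4) = 44.
The recurrence gives 45 but the closed form gives 44, so the closed form does not satisfy the recurrence.

No, the closed form is incorrect.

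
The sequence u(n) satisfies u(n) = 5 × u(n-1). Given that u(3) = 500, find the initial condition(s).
In general u(n) = 5ⁿ · u(0). At n = 3: u(0) = u(3) / 5^3 = 500 / 125 = 4.

u(0) = 4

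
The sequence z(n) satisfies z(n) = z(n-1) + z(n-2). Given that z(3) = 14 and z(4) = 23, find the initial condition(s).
Work backwards using z(k) = z(k+2) - z(k+1):
z(2) = z(4) - z(3) = 23 - 14 = 9
z(1) = z(3) - z(2) = 14 - 9 = 5
z(0) = z(2) - z(1) = 9 - 5 = 4

z(0) = 4, z(1) = 5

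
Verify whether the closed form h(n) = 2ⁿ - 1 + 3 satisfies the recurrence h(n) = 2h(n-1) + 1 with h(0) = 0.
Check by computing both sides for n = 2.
From the recurrence with h(0) = 0:
  h(0) = 0, h(1) = 1, h(2) = 3
  so the recurrence gives h(2) = 3.
From the proposed closed form h(n) = 2ⁿ - 1 + 3:
  h(2) = 6.
The recurrence gives 3 but the closed form gives 6, so the closed form does not satisfy the recurrence.

No, the closed form is incorrect.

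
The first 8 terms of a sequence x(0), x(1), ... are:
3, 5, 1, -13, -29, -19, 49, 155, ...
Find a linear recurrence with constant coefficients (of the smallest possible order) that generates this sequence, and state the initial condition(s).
Look for the lowest-order linear relation among consecutive terms.
Observation: x(n) - 2·x(n-1) - (-3)·x(n-2) = 0 holds for the shown terms, and no order-1 relation x(n) = α·x(n-1) + β fits.
Check at n=3: 2·1 + (-3)·5 = -13. ✓

x(n) = 2x(n-1) - 3x(n-2), x(0) = 3, x(1) = 5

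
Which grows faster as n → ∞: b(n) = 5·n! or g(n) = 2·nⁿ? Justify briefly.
Comparing growth rates:
Growth-rate hierarchy: log n ≺ any polynomial ≺ any exponential cⁿ (c>1) ≺ n! ≺ nⁿ.
super-exponential nⁿ dominates factorial asymptotically.

g(n) grows faster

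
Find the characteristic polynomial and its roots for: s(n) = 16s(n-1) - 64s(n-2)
Substitute s(n) = rⁿ and divide through by rⁿ⁻²: r² - 16r + 64 = 0
Factor: (r - 8)² = 0, so r = 8 (double root).
General solution: s(n) = (A + Bn)·8ⁿ

Characteristic: r² - 16r + 64 = 0, Roots: r = 8 (double root)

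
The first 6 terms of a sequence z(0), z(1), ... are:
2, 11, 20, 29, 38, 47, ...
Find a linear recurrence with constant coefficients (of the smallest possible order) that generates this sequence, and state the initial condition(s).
Look for the lowest-order linear relation among consecutive terms.
Observation: consecutive differences are constant (= 9).
Check at n=2: 1·11 + 9 = 20. ✓

z(n) = z(n-1) + 9, z(0) = 2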